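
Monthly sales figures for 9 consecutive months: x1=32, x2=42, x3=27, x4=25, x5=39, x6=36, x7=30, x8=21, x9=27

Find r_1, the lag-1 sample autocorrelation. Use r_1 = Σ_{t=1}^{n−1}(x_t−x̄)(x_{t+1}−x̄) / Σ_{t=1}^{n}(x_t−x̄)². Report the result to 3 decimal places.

0.074

Mean x̄ = (32 + 42 + 27 + 25 + 39 + 36 + 30 + 21 + 27)/9 = 31.0000
Numerator Σ_{t=1}^{8}(x_t−x̄)(x_{t+1}−x̄) = 28.0000
Denominator Σ(x_t−x̄)² = 380.0000
r_1 = 28.0000 / 380.0000 = 0.074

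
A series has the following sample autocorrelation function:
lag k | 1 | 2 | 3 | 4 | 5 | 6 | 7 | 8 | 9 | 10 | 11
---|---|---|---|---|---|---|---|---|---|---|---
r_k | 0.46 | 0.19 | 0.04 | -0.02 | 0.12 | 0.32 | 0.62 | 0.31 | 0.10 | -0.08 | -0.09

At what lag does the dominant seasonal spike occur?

The largest autocorrelation is r_7 = 0.62; the remaining lags stay at or below 0.46. The elevated value at lag 1 (0.46), dropping to 0.19 at lag 2, reflects decaying short-term dependence rather than seasonality.
The dominant spike at lag 7 indicates a seasonal period of 7.

7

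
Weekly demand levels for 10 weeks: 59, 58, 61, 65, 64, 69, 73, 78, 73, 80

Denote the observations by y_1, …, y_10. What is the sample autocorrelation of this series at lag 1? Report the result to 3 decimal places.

Mean ȳ = (59 + 58 + 61 + 65 + 64 + 69 + 73 + 78 + 73 + 80)/10 = 68.0000
Numerator Σ_{t=1}^{9}(y_t−ȳ)(y_{t+1}−ȳ) = 354.0000
Denominator Σ(y_t−ȳ)² = 550.0000
r_1 = 354.0000 / 550.0000 = 0.644

0.644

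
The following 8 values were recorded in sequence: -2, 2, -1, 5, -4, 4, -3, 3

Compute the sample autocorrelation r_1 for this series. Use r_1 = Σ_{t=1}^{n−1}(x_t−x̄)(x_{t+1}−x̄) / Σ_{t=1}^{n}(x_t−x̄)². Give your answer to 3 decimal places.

Mean x̄ = (-2 + 2 − 1 + 5 − 4 + 4 − 3 + 3)/8 = 0.5000
Numerator Σ_{t=1}^{7}(x_t−x̄)(x_{t+1}−x̄) = -69.7500
Denominator Σ(x_t−x̄)² = 82.0000
r_1 = -69.7500 / 82.0000 = -0.851

-0.851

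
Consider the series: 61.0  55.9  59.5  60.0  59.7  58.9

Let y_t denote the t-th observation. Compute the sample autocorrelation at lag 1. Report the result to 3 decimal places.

-0.428

Mean ȳ = (61.0 + 55.9 + 59.5 + 60.0 + 59.7 + 58.9)/6 = 59.1667
Deviations from mean: 1.8333, -3.2667, 0.3333, 0.8333, 0.5333, -0.2667
Numerator Σ_{t=1}^{5}(y_t−ȳ)(y_{t+1}−ȳ) = -6.4978
Denominator Σ(y_t−ȳ)² = 15.1933
r_1 = -6.4978 / 15.1933 = -0.428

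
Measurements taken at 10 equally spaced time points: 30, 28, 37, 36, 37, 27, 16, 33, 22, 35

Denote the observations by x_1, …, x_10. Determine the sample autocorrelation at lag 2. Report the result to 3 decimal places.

0.087

Mean x̄ = (30 + 28 + 37 + 36 + 37 + 27 + 16 + 33 + 22 + 35)/10 = 30.1000
Numerator Σ_{t=1}^{8}(x_t−x̄)(x_{t+2}−x̄) = 38.3800
Denominator Σ(x_t−x̄)² = 440.9000
r_2 = 38.3800 / 440.9000 = 0.087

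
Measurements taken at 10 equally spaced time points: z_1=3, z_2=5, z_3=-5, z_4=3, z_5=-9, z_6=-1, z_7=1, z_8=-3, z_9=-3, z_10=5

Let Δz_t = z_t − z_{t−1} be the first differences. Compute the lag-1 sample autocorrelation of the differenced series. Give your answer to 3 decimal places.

First differences Δz: 2, -10, 8, -12, 8, 2, -4, 0, 8
Mean of differences = 0.2222
Numerator Σ(Δz_t−Δz̄)(Δz_{t+1}−Δz̄) = -282.2716
Denominator Σ(Δz_t−Δz̄)² = 459.5556
r_1(Δz) = -282.2716 / 459.5556 = -0.614

-0.614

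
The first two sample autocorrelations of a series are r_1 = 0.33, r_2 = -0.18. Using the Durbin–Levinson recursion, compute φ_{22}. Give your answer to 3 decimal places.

φ_{22} = (r_2 − r_1²) / (1 − r_1²)
r_1² = (0.33)² = 0.1089
Numerator = -0.18 − 0.1089 = -0.2889; denominator = 1 − 0.1089 = 0.8911
φ_{22} = -0.2889 / 0.8911 = -0.324

-0.324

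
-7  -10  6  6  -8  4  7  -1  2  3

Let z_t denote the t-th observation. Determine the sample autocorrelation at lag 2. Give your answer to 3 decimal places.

-0.489

Mean z̄ = (-7 − 10 + 6 + 6 − 8 + 4 + 7 − 1 + 2 + 3)/10 = 0.2000
Numerator Σ_{t=1}^{8}(z_t−z̄)(z_{t+2}−z̄) = -177.8800
Denominator Σ(z_t−z̄)² = 363.6000
r_2 = -177.8800 / 363.6000 = -0.489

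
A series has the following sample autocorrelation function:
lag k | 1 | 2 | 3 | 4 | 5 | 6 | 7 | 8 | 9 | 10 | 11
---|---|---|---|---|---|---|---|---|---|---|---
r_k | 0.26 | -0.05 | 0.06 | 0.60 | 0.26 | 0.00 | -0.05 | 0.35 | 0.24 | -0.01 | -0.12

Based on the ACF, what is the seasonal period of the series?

The largest autocorrelation is r_4 = 0.60, with a weaker echo at lag 8 (0.35); the remaining lags stay at or below 0.26.
The dominant spike at lag 4 indicates a seasonal period of 4.

4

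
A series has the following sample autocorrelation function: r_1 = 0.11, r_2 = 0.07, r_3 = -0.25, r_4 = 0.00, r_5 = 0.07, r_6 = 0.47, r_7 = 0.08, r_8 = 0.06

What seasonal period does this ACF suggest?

The largest autocorrelation is r_6 = 0.47; the remaining lags stay at or below 0.11.
The dominant spike at lag 6 indicates a seasonal period of 6.

6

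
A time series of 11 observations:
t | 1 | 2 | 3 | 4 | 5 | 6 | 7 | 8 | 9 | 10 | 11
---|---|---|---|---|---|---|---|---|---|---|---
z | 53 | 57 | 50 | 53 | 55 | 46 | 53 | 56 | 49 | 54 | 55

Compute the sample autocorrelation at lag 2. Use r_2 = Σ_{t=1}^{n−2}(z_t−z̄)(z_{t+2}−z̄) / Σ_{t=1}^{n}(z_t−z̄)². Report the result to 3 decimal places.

Mean z̄ = (53 + 57 + 50 + 53 + 55 + 46 + 53 + 56 + 49 + 54 + 55)/11 = 52.8182
Numerator Σ_{t=1}^{9}(z_t−z̄)(z_{t+2}−z̄) = -33.7025
Denominator Σ(z_t−z̄)² = 107.6364
r_2 = -33.7025 / 107.6364 = -0.313

-0.313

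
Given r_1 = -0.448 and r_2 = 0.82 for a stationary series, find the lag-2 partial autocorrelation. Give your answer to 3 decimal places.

φ_{22} = (r_2 − r_1²) / (1 − r_1²)
r_1² = (-0.448)² = 0.200704
Numerator = 0.82 − 0.2007 = 0.6193; denominator = 1 − 0.2007 = 0.7993
φ_{22} = 0.6193 / 0.7993 = 0.775

0.775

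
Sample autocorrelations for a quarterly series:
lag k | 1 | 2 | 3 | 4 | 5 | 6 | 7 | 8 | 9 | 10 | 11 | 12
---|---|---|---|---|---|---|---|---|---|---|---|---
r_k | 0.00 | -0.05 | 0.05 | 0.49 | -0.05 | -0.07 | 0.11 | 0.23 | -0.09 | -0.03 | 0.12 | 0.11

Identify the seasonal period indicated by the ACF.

The largest autocorrelation is r_4 = 0.49, with a weaker echo at lag 8 (0.23); the remaining lags stay at or below 0.12.
The dominant spike at lag 4 indicates a seasonal period of 4.

4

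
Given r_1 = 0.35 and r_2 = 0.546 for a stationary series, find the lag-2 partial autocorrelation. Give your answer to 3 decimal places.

φ_{22} = (r_2 − r_1²) / (1 − r_1²)
r_1² = (0.35)² = 0.1225
Numerator = 0.546 − 0.1225 = 0.4235; denominator = 1 − 0.1225 = 0.8775
φ_{22} = 0.4235 / 0.8775 = 0.483

0.483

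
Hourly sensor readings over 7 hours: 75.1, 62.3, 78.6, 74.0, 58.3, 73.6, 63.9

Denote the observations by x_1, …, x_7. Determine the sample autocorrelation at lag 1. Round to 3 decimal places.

-0.512

Mean x̄ = (75.1 + 62.3 + 78.6 + 74.0 + 58.3 + 73.6 + 63.9)/7 = 69.4000
Deviations from mean: 5.7000, -7.1000, 9.2000, 4.6000, -11.1000, 4.2000, -5.5000
Σ(x_t−x̄)(x_{t+1}−x̄) = (-40.4700) + (-65.3200) + (42.3200) + (-51.0600) + (-46.6200) + (-23.1000) = -184.2500
Denominator Σ(x_t−x̄)² = 359.8000
r_1 = -184.2500 / 359.8000 = -0.512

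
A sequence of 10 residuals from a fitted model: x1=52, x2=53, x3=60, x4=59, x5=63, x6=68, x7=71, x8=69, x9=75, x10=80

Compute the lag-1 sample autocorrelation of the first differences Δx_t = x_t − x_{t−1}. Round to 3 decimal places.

First differences Δx: 1, 7, -1, 4, 5, 3, -2, 6, 5
Mean of differences = 3.1111
Numerator Σ(Δx_t−Δx̄)(Δx_{t+1}−Δx̄) = -35.1235
Denominator Σ(Δx_t−Δx̄)² = 78.8889
r_1(Δx) = -35.1235 / 78.8889 = -0.445

-0.445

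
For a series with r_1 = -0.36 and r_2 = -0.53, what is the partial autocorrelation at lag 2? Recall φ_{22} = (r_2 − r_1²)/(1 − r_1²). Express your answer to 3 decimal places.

-0.758

φ_{22} = (r_2 − r_1²) / (1 − r_1²)
r_1² = (-0.36)² = 0.1296
Numerator = -0.53 − 0.1296 = -0.6596; denominator = 1 − 0.1296 = 0.8704
φ_{22} = -0.6596 / 0.8704 = -0.758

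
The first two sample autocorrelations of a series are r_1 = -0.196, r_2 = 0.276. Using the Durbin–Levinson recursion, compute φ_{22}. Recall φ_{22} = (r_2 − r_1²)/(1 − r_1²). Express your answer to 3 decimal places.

0.247

φ_{22} = (r_2 − r_1²) / (1 − r_1²)
r_1² = (-0.196)² = 0.038416
Numerator = 0.276 − 0.0384 = 0.2376; denominator = 1 − 0.0384 = 0.9616
φ_{22} = 0.2376 / 0.9616 = 0.247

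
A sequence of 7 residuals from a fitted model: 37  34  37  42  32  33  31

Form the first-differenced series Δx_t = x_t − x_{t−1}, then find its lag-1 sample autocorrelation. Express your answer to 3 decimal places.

First differences Δx: -3, 3, 5, -10, 1, -2
Mean of differences = -1.0000
Numerator Σ(Δx_t−Δx̄)(Δx_{t+1}−Δx̄) = -58.0000
Denominator Σ(Δx_t−Δx̄)² = 142.0000
r_1(Δx) = -58.0000 / 142.0000 = -0.408

-0.408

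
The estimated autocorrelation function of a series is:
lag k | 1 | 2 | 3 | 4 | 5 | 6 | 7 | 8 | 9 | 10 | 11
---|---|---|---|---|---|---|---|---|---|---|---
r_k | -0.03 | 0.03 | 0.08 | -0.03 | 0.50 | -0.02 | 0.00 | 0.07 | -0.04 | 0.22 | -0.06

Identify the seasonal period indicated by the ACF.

The largest autocorrelation is r_5 = 0.50, with a weaker echo at lag 10 (0.22); the remaining lags stay at or below 0.08.
The dominant spike at lag 5 indicates a seasonal period of 5.

5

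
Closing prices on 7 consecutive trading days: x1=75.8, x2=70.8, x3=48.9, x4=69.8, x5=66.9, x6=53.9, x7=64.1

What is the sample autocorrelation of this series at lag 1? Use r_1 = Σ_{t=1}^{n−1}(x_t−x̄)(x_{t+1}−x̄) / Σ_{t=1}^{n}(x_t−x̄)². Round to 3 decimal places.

-0.216

Mean x̄ = (75.8 + 70.8 + 48.9 + 69.8 + 66.9 + 53.9 + 64.1)/7 = 64.3143
Σ(x_t−x̄)(x_{t+1}−x̄) = (74.4931) + (-99.9727) + (-84.5584) + (14.1845) + (-26.9284) + (2.2316) = -120.5502
Denominator Σ(x_t−x̄)² = 556.8686
r_1 = -120.5502 / 556.8686 = -0.216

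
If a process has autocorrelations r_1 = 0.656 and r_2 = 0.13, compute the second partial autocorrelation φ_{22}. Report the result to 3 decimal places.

φ_{22} = (r_2 − r_1²) / (1 − r_1²)
r_1² = (0.656)² = 0.430336
Numerator = 0.13 − 0.4303 = -0.3003; denominator = 1 − 0.4303 = 0.5697
φ_{22} = -0.3003 / 0.5697 = -0.527

-0.527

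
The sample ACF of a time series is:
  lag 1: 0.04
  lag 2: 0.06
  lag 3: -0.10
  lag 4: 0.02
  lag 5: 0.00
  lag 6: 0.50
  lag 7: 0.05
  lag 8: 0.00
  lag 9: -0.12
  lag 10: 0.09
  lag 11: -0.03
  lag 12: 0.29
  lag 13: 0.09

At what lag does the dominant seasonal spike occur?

6

The largest autocorrelation is r_6 = 0.50, with a weaker echo at lag 12 (0.29); the remaining lags stay at or below 0.09.
The dominant spike at lag 6 indicates a seasonal period of 6.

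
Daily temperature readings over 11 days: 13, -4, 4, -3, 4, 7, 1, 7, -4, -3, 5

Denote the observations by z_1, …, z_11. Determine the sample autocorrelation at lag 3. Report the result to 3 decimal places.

Mean z̄ = (13 − 4 + 4 − 3 + 4 + 7 + 1 + 7 − 4 − 3 + 5)/11 = 2.4545
Numerator Σ_{t=1}^{8}(z_t−z̄)(z_{t+3}−z̄) = -55.3471
Denominator Σ(z_t−z̄)² = 308.7273
r_3 = -55.3471 / 308.7273 = -0.179

-0.179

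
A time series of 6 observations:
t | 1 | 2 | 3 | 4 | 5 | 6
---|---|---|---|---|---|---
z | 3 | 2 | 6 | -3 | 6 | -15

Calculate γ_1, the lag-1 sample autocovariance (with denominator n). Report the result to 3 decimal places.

-17.699

Mean z̄ = (3 + 2 + 6 − 3 + 6 − 15)/6 = -0.1667
Deviations: 3.1667, 2.1667, 6.1667, -2.8333, 6.1667, -14.8333
Σ_{t=1}^{5}(z_t−z̄)(z_{t+1}−z̄) = -106.1944
γ_1 = -106.1944 / 6 = -17.699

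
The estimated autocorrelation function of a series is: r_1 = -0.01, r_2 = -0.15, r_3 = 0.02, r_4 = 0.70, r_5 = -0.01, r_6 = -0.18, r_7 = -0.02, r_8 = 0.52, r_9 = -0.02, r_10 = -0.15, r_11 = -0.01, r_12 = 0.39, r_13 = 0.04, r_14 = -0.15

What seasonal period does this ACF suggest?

The largest autocorrelation is r_4 = 0.70, with weaker echoes at lags 8 (0.52) and 12 (0.39); the remaining lags stay at or below 0.04.
The dominant spike at lag 4 indicates a seasonal period of 4.

4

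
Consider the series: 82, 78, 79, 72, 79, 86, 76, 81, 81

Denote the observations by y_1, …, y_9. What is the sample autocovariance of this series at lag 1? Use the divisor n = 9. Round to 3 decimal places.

-2.827

Mean ȳ = (82 + 78 + 79 + 72 + 79 + 86 + 76 + 81 + 81)/9 = 79.3333
Σ_{t=1}^{8}(y_t−ȳ)(y_{t+1}−ȳ) = -25.4444
γ_1 = -25.4444 / 9 = -2.827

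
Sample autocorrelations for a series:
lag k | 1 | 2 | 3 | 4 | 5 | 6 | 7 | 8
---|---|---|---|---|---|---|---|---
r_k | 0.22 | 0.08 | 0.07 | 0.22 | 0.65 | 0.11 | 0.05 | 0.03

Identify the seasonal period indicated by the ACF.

The largest autocorrelation is r_5 = 0.65; the remaining lags stay at or below 0.22. The elevated value at lag 1 (0.22), dropping to 0.08 at lag 2, reflects decaying short-term dependence rather than seasonality.
The dominant spike at lag 5 indicates a seasonal period of 5.

5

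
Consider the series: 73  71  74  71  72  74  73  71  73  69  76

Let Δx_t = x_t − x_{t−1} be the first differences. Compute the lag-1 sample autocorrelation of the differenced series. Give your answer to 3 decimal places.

First differences Δx: -2, 3, -3, 1, 2, -1, -2, 2, -4, 7
Mean of differences = 0.3000
Numerator Σ(Δx_t−Δx̄)(Δx_{t+1}−Δx̄) = -55.4900
Denominator Σ(Δx_t−Δx̄)² = 100.1000
r_1(Δx) = -55.4900 / 100.1000 = -0.554

-0.554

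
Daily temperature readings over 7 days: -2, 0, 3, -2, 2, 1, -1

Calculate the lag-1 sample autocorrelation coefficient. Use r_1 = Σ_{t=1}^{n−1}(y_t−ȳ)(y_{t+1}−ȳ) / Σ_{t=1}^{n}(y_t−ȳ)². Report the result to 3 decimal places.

Mean ȳ = (-2 + 0 + 3 − 2 + 2 + 1 − 1)/7 = 0.1429
Deviations from mean: -2.1429, -0.1429, 2.8571, -2.1429, 1.8571, 0.8571, -1.1429
Σ(y_t−ȳ)(y_{t+1}−ȳ) = (0.3061) + (-0.4082) + (-6.1224) + (-3.9796) + (1.5918) + (-0.9796) = -9.5918
Denominator Σ(y_t−ȳ)² = 22.8571
r_1 = -9.5918 / 22.8571 = -0.420

-0.420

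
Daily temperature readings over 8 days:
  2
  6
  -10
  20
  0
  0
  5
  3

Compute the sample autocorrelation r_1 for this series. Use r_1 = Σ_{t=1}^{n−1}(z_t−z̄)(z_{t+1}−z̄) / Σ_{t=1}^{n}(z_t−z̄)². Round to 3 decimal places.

-0.637

Mean z̄ = (2 + 6 − 10 + 20 + 0 + 0 + 5 + 3)/8 = 3.2500
Deviations from mean: -1.2500, 2.7500, -13.2500, 16.7500, -3.2500, -3.2500, 1.7500, -0.2500
Σ(z_t−z̄)(z_{t+1}−z̄) = (-3.4375) + (-36.4375) + (-221.9375) + (-54.4375) + (10.5625) + (-5.6875) + (-0.4375) = -311.8125
Denominator Σ(z_t−z̄)² = 489.5000
r_1 = -311.8125 / 489.5000 = -0.637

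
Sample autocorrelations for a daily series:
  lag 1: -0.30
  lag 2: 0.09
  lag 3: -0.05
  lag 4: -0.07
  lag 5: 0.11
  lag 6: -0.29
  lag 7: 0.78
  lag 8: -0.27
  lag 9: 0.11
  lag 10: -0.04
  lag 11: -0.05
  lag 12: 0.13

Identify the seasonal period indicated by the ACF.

7

The largest autocorrelation is r_7 = 0.78; the remaining lags stay at or below 0.13.
The dominant spike at lag 7 indicates a seasonal period of 7.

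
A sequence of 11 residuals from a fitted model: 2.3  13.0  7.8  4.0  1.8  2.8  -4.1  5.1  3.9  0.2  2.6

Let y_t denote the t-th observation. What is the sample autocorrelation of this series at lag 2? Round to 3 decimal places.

-0.025

Mean ȳ = (2.3 + 13.0 + 7.8 + 4.0 + 1.8 + 2.8 − 4.1 + 5.1 + 3.9 + 0.2 + 2.6)/11 = 3.5818
Numerator Σ_{t=1}^{9}(y_t−ȳ)(y_{t+2}−ȳ) = -4.7016
Denominator Σ(y_t−ȳ)² = 185.9164
r_2 = -4.7016 / 185.9164 = -0.025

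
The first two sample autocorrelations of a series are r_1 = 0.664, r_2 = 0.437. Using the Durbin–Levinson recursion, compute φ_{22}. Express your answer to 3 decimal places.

-0.007

φ_{22} = (r_2 − r_1²) / (1 − r_1²)
r_1² = (0.664)² = 0.440896
Numerator = 0.437 − 0.4409 = -0.0039; denominator = 1 − 0.4409 = 0.5591
φ_{22} = -0.0039 / 0.5591 = -0.007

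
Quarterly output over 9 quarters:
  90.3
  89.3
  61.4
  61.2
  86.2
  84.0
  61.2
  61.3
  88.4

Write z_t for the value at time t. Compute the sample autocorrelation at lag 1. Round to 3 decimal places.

Mean z̄ = (90.3 + 89.3 + 61.4 + 61.2 + 86.2 + 84.0 + 61.2 + 61.3 + 88.4)/9 = 75.9222
Numerator Σ_{t=1}^{8}(z_t−z̄)(z_{t+1}−z̄) = 57.4728
Denominator Σ(z_t−z̄)² = 1570.4556
r_1 = 57.4728 / 1570.4556 = 0.037

0.037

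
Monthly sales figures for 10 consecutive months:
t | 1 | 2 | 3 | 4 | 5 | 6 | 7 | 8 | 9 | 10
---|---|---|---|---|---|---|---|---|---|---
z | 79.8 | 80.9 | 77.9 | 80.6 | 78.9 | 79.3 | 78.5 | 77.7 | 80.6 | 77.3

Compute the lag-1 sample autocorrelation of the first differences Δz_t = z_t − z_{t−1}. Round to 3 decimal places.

-0.702

First differences Δz: 1.1, -3.0, 2.7, -1.7, 0.4, -0.8, -0.8, 2.9, -3.3
Mean of differences = -0.2778
Numerator Σ(Δz_t−Δz̄)(Δz_{t+1}−Δz̄) = -28.4005
Denominator Σ(Δz_t−Δz̄)² = 40.4356
r_1(Δz) = -28.4005 / 40.4356 = -0.702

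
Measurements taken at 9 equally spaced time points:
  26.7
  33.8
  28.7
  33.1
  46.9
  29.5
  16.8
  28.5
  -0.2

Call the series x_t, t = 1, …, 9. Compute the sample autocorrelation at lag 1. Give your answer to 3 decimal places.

0.080

Mean x̄ = (26.7 + 33.8 + 28.7 + 33.1 + 46.9 + 29.5 + 16.8 + 28.5 − 0.2)/9 = 27.0889
Numerator Σ_{t=1}^{8}(x_t−x̄)(x_{t+1}−x̄) = 106.9065
Denominator Σ(x_t−x̄)² = 1334.7489
r_1 = 106.9065 / 1334.7489 = 0.080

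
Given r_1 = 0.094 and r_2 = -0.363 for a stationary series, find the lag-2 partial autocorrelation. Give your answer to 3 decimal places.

φ_{22} = (r_2 − r_1²) / (1 − r_1²)
r_1² = (0.094)² = 0.008836
Numerator = -0.363 − 0.0088 = -0.3718; denominator = 1 − 0.0088 = 0.9912
φ_{22} = -0.3718 / 0.9912 = -0.375

-0.375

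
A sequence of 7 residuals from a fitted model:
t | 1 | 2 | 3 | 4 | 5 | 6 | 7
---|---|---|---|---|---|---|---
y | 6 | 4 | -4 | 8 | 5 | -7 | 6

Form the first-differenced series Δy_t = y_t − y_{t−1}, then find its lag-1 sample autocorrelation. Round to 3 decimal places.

-0.442

First differences Δy: -2, -8, 12, -3, -12, 13
Mean of differences = 0.0000
Numerator Σ(Δy_t−Δȳ)(Δy_{t+1}−Δȳ) = -236.0000
Denominator Σ(Δy_t−Δȳ)² = 534.0000
r_1(Δy) = -236.0000 / 534.0000 = -0.442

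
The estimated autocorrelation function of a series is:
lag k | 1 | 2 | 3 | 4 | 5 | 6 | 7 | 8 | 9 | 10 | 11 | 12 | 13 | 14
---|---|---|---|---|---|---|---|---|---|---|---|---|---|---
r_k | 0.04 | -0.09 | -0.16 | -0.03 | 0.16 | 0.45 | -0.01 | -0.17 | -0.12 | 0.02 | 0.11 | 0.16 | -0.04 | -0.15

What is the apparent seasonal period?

The largest autocorrelation is r_6 = 0.45; the remaining lags stay at or below 0.16.
The dominant spike at lag 6 indicates a seasonal period of 6.

6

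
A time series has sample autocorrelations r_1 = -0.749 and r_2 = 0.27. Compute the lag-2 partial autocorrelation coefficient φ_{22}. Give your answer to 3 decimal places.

-0.663

φ_{22} = (r_2 − r_1²) / (1 − r_1²)
r_1² = (-0.749)² = 0.561001
Numerator = 0.27 − 0.5610 = -0.2910; denominator = 1 − 0.5610 = 0.4390
φ_{22} = -0.2910 / 0.4390 = -0.663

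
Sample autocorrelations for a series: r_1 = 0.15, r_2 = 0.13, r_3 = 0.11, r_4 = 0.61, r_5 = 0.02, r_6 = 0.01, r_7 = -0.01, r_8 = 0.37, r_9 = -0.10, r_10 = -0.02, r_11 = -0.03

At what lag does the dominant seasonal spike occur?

4

The largest autocorrelation is r_4 = 0.61, with a weaker echo at lag 8 (0.37); the remaining lags stay at or below 0.15.
The dominant spike at lag 4 indicates a seasonal period of 4.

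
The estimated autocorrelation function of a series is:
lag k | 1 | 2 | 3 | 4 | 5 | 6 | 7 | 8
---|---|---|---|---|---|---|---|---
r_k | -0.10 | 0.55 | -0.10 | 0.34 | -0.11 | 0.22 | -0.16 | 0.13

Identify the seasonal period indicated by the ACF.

The largest autocorrelation is r_2 = 0.55, with weaker echoes at lags 4 (0.34) and 6 (0.22); the remaining lags stay at or below 0.13.
The dominant spike at lag 2 indicates a seasonal period of 2.

2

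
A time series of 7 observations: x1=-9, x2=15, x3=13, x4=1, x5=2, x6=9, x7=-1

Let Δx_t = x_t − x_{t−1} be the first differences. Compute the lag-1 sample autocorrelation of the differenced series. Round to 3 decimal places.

First differences Δx: 24, -2, -12, 1, 7, -10
Mean of differences = 1.3333
Numerator Σ(Δx_t−Δx̄)(Δx_{t+1}−Δx̄) = -92.7778
Denominator Σ(Δx_t−Δx̄)² = 863.3333
r_1(Δx) = -92.7778 / 863.3333 = -0.107

-0.107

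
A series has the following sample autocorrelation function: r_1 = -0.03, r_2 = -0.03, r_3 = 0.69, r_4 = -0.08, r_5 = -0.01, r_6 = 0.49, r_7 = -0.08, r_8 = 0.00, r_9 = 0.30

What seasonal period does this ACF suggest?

The largest autocorrelation is r_3 = 0.69, with weaker echoes at lags 6 (0.49) and 9 (0.30); the remaining lags stay at or below 0.00.
The dominant spike at lag 3 indicates a seasonal period of 3.

3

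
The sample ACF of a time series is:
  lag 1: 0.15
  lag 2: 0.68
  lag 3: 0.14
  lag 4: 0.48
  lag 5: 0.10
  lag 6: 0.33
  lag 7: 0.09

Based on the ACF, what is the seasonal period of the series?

The largest autocorrelation is r_2 = 0.68, with weaker echoes at lags 4 (0.48) and 6 (0.33); the remaining lags stay at or below 0.15.
The dominant spike at lag 2 indicates a seasonal period of 2.

2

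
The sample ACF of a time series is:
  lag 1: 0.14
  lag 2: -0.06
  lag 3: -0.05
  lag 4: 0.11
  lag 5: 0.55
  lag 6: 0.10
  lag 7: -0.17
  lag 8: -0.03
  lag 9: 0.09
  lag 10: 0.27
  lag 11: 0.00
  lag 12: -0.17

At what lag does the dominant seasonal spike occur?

5

The largest autocorrelation is r_5 = 0.55, with a weaker echo at lag 10 (0.27); the remaining lags stay at or below 0.14.
The dominant spike at lag 5 indicates a seasonal period of 5.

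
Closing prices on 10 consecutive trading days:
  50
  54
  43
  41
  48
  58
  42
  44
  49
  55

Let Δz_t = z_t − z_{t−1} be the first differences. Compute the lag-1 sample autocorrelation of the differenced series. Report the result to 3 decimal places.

First differences Δz: 4, -11, -2, 7, 10, -16, 2, 5, 6
Mean of differences = 0.5556
Numerator Σ(Δz_t−Δz̄)(Δz_{t+1}−Δz̄) = -115.5309
Denominator Σ(Δz_t−Δz̄)² = 608.2222
r_1(Δz) = -115.5309 / 608.2222 = -0.190

-0.190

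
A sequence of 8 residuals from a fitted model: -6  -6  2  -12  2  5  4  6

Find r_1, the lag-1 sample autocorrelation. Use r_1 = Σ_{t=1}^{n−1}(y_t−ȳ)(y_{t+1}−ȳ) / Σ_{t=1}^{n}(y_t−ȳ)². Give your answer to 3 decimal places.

0.089

Mean ȳ = (-6 − 6 + 2 − 12 + 2 + 5 + 4 + 6)/8 = -0.6250
Deviations from mean: -5.3750, -5.3750, 2.6250, -11.3750, 2.6250, 5.6250, 4.6250, 6.6250
Σ(y_t−ȳ)(y_{t+1}−ȳ) = (28.8906) + (-14.1094) + (-29.8594) + (-29.8594) + (14.7656) + (26.0156) + (30.6406) = 26.4844
Denominator Σ(y_t−ȳ)² = 297.8750
r_1 = 26.4844 / 297.8750 = 0.089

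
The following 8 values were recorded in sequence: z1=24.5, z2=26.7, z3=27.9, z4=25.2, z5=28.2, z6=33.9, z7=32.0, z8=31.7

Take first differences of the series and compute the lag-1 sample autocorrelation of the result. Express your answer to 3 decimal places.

-0.163

First differences Δz: 2.2, 1.2, -2.7, 3.0, 5.7, -1.9, -0.3
Mean of differences = 1.0286
Numerator Σ(Δz_t−Δz̄)(Δz_{t+1}−Δz̄) = -8.3694
Denominator Σ(Δz_t−Δz̄)² = 51.3543
r_1(Δz) = -8.3694 / 51.3543 = -0.163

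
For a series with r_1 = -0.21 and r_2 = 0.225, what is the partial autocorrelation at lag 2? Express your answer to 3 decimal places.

0.189

φ_{22} = (r_2 − r_1²) / (1 − r_1²)
r_1² = (-0.21)² = 0.0441
Numerator = 0.225 − 0.0441 = 0.1809; denominator = 1 − 0.0441 = 0.9559
φ_{22} = 0.1809 / 0.9559 = 0.189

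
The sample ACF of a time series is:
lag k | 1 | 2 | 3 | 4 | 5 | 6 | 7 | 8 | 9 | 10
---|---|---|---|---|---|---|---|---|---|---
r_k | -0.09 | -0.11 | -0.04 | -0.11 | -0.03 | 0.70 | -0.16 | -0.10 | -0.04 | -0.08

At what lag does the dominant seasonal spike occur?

6

The largest autocorrelation is r_6 = 0.70; the remaining lags stay at or below -0.03.
The dominant spike at lag 6 indicates a seasonal period of 6.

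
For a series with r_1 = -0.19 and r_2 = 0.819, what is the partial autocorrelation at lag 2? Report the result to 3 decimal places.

φ_{22} = (r_2 − r_1²) / (1 − r_1²)
r_1² = (-0.19)² = 0.0361
Numerator = 0.819 − 0.0361 = 0.7829; denominator = 1 − 0.0361 = 0.9639
φ_{22} = 0.7829 / 0.9639 = 0.812

0.812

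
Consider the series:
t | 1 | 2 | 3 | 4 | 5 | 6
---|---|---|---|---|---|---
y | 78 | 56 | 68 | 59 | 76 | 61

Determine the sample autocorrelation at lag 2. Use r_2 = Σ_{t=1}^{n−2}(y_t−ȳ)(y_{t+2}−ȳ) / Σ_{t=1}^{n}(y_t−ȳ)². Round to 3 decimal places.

Mean ȳ = (78 + 56 + 68 + 59 + 76 + 61)/6 = 66.3333
Deviations from mean: 11.6667, -10.3333, 1.6667, -7.3333, 9.6667, -5.3333
Numerator Σ_{t=1}^{4}(y_t−ȳ)(y_{t+2}−ȳ) = 150.4444
Denominator Σ(y_t−ȳ)² = 421.3333
r_2 = 150.4444 / 421.3333 = 0.357

0.357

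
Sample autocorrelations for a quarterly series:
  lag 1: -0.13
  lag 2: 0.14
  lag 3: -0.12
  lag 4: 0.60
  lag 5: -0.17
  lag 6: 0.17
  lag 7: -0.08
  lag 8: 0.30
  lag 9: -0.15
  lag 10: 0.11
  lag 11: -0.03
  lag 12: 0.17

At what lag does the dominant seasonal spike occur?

4

The largest autocorrelation is r_4 = 0.60, with a weaker echo at lag 8 (0.30); the remaining lags stay at or below 0.17.
The dominant spike at lag 4 indicates a seasonal period of 4.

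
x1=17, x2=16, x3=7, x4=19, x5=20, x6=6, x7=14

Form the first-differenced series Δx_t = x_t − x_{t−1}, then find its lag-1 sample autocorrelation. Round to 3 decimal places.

First differences Δx: -1, -9, 12, 1, -14, 8
Mean of differences = -0.5000
Numerator Σ(Δx_t−Δx̄)(Δx_{t+1}−Δx̄) = -218.2500
Denominator Σ(Δx_t−Δx̄)² = 485.5000
r_1(Δx) = -218.2500 / 485.5000 = -0.450

-0.450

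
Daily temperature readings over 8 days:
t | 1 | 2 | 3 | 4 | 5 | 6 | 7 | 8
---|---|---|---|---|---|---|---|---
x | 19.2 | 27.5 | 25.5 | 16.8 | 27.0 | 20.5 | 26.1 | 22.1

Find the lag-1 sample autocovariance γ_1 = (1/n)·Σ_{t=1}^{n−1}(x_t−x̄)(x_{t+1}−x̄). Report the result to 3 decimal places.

-8.396

Mean x̄ = (19.2 + 27.5 + 25.5 + 16.8 + 27.0 + 20.5 + 26.1 + 22.1)/8 = 23.0875
Σ_{t=1}^{7}(x_t−x̄)(x_{t+1}−x̄) = -67.1702
γ_1 = -67.1702 / 8 = -8.396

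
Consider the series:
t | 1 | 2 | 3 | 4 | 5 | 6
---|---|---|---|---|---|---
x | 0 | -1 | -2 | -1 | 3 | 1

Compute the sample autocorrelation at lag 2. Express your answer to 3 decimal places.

-0.375

Mean x̄ = (0 − 1 − 2 − 1 + 3 + 1)/6 = 0.0000
Deviations from mean: 0.0000, -1.0000, -2.0000, -1.0000, 3.0000, 1.0000
Σ(x_t−x̄)(x_{t+2}−x̄) = (0.0000) + (1.0000) + (-6.0000) + (-1.0000) = -6.0000
Denominator Σ(x_t−x̄)² = 16.0000
r_2 = -6.0000 / 16.0000 = -0.375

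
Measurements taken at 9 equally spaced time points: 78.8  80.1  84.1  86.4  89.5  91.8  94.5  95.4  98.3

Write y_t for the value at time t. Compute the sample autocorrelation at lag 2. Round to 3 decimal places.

0.357

Mean ȳ = (78.8 + 80.1 + 84.1 + 86.4 + 89.5 + 91.8 + 94.5 + 95.4 + 98.3)/9 = 88.7667
Σ(y_t−ȳ)(y_{t+2}−ȳ) = (46.5111) + (20.5111) + (-3.4222) + (-7.1789) + (4.2044) + (20.1211) + (54.6578) = 135.4044
Denominator Σ(y_t−ȳ)² = 379.3200
r_2 = 135.4044 / 379.3200 = 0.357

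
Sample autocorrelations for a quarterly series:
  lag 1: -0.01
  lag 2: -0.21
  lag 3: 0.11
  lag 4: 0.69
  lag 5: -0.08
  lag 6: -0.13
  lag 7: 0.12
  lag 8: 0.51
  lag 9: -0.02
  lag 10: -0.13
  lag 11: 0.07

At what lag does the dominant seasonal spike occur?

The largest autocorrelation is r_4 = 0.69, with a weaker echo at lag 8 (0.51); the remaining lags stay at or below 0.12.
The dominant spike at lag 4 indicates a seasonal period of 4.

4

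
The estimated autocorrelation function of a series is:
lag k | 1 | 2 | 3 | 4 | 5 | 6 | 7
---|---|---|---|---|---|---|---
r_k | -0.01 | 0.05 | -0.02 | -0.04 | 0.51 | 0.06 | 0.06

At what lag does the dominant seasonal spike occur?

The largest autocorrelation is r_5 = 0.51; the remaining lags stay at or below 0.06.
The dominant spike at lag 5 indicates a seasonal period of 5.

5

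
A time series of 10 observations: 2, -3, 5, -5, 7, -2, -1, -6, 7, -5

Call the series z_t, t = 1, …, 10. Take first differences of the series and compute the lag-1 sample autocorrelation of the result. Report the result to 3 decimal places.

-0.770

First differences Δz: -5, 8, -10, 12, -9, 1, -5, 13, -12
Mean of differences = -0.7778
Numerator Σ(Δz_t−Δz̄)(Δz_{t+1}−Δz̄) = -575.8272
Denominator Σ(Δz_t−Δz̄)² = 747.5556
r_1(Δz) = -575.8272 / 747.5556 = -0.770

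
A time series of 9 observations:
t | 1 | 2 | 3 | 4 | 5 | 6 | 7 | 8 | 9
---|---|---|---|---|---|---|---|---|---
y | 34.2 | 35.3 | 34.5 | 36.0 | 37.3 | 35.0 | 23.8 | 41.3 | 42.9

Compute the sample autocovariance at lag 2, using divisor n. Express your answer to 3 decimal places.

Mean ȳ = (34.2 + 35.3 + 34.5 + 36.0 + 37.3 + 35.0 + 23.8 + 41.3 + 42.9)/9 = 35.5889
Σ_{t=1}^{7}(y_t−ȳ)(y_{t+2}−ȳ) = -110.4369
γ_2 = -110.4369 / 9 = -12.271

-12.271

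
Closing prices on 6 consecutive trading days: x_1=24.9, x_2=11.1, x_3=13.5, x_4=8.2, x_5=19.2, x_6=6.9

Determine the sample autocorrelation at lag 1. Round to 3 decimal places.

Mean x̄ = (24.9 + 11.1 + 13.5 + 8.2 + 19.2 + 6.9)/6 = 13.9667
Deviations from mean: 10.9333, -2.8667, -0.4667, -5.7667, 5.2333, -7.0667
Numerator Σ_{t=1}^{5}(x_t−x̄)(x_{t+1}−x̄) = -94.4744
Denominator Σ(x_t−x̄)² = 238.5533
r_1 = -94.4744 / 238.5533 = -0.396

-0.396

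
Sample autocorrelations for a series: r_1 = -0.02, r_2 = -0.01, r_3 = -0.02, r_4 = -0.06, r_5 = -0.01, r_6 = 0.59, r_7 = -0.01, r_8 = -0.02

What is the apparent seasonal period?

The largest autocorrelation is r_6 = 0.59; the remaining lags stay at or below -0.01.
The dominant spike at lag 6 indicates a seasonal period of 6.

6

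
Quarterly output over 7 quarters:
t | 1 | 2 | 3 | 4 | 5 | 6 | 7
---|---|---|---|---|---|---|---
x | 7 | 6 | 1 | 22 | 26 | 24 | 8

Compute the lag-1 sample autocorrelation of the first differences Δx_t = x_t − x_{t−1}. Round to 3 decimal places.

First differences Δx: -1, -5, 21, 4, -2, -16
Mean of differences = 0.1667
Numerator Σ(Δx_t−Δx̄)(Δx_{t+1}−Δx̄) = 4.9722
Denominator Σ(Δx_t−Δx̄)² = 742.8333
r_1(Δx) = 4.9722 / 742.8333 = 0.007

0.007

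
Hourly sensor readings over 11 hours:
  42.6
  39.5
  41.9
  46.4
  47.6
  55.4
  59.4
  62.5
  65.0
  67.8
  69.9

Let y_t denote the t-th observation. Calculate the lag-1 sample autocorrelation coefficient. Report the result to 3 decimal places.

0.792

Mean ȳ = (42.6 + 39.5 + 41.9 + 46.4 + 47.6 + 55.4 + 59.4 + 62.5 + 65.0 + 67.8 + 69.9)/11 = 54.3636
Numerator Σ_{t=1}^{10}(y_t−ȳ)(y_{t+1}−ȳ) = 990.6196
Denominator Σ(y_t−ȳ)² = 1251.5055
r_1 = 990.6196 / 1251.5055 = 0.792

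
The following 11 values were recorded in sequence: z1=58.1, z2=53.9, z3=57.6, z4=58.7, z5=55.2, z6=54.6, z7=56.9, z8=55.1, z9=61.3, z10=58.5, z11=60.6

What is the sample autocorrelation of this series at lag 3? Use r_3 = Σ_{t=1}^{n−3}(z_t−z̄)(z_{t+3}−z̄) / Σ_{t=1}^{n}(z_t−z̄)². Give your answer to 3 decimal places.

Mean z̄ = (58.1 + 53.9 + 57.6 + 58.7 + 55.2 + 54.6 + 56.9 + 55.1 + 61.3 + 58.5 + 60.6)/11 = 57.3182
Numerator Σ_{t=1}^{8}(z_t−z̄)(z_{t+3}−z̄) = -6.9219
Denominator Σ(z_t−z̄)² = 59.2764
r_3 = -6.9219 / 59.2764 = -0.117

-0.117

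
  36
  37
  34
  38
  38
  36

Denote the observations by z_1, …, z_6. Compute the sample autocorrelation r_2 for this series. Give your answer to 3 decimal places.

Mean z̄ = (36 + 37 + 34 + 38 + 38 + 36)/6 = 36.5000
Deviations from mean: -0.5000, 0.5000, -2.5000, 1.5000, 1.5000, -0.5000
Σ(z_t−z̄)(z_{t+2}−z̄) = (1.2500) + (0.7500) + (-3.7500) + (-0.7500) = -2.5000
Denominator Σ(z_t−z̄)² = 11.5000
r_2 = -2.5000 / 11.5000 = -0.217

-0.217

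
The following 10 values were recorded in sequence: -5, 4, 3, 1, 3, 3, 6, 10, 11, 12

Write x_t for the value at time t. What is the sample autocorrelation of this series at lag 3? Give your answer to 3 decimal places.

0.106

Mean x̄ = (-5 + 4 + 3 + 1 + 3 + 3 + 6 + 10 + 11 + 12)/10 = 4.8000
Σ(x_t−x̄)(x_{t+3}−x̄) = (37.2400) + (1.4400) + (3.2400) + (-4.5600) + (-9.3600) + (-11.1600) + (8.6400) = 25.4800
Denominator Σ(x_t−x̄)² = 239.6000
r_3 = 25.4800 / 239.6000 = 0.106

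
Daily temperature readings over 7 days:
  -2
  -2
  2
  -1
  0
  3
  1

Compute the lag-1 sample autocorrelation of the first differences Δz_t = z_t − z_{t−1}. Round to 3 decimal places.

-0.553

First differences Δz: 0, 4, -3, 1, 3, -2
Mean of differences = 0.5000
Numerator Σ(Δz_t−Δz̄)(Δz_{t+1}−Δz̄) = -20.7500
Denominator Σ(Δz_t−Δz̄)² = 37.5000
r_1(Δz) = -20.7500 / 37.5000 = -0.553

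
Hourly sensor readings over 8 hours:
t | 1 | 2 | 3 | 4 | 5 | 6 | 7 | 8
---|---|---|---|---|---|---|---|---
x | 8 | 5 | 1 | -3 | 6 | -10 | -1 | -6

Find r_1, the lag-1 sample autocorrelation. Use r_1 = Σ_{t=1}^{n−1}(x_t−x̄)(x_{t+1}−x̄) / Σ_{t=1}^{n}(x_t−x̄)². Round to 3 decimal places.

-0.074

Mean x̄ = (8 + 5 + 1 − 3 + 6 − 10 − 1 − 6)/8 = 0.0000
Deviations from mean: 8.0000, 5.0000, 1.0000, -3.0000, 6.0000, -10.0000, -1.0000, -6.0000
Numerator Σ_{t=1}^{7}(x_t−x̄)(x_{t+1}−x̄) = -20.0000
Denominator Σ(x_t−x̄)² = 272.0000
r_1 = -20.0000 / 272.0000 = -0.074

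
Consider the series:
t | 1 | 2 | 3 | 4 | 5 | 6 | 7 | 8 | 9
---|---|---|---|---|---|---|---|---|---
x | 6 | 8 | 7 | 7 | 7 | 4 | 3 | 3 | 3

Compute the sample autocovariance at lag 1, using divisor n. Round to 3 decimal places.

2.617

Mean x̄ = (6 + 8 + 7 + 7 + 7 + 4 + 3 + 3 + 3)/9 = 5.3333
Σ_{t=1}^{8}(x_t−x̄)(x_{t+1}−x̄) = 23.5556
γ_1 = 23.5556 / 9 = 2.617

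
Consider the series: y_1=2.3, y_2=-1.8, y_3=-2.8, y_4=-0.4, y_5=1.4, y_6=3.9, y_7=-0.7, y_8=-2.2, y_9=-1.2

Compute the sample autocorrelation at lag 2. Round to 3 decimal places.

Mean ȳ = (2.3 − 1.8 − 2.8 − 0.4 + 1.4 + 3.9 − 0.7 − 2.2 − 1.2)/9 = -0.1667
Numerator Σ_{t=1}^{7}(y_t−ȳ)(y_{t+2}−ȳ) = -19.7422
Denominator Σ(y_t−ȳ)² = 40.2200
r_2 = -19.7422 / 40.2200 = -0.491

-0.491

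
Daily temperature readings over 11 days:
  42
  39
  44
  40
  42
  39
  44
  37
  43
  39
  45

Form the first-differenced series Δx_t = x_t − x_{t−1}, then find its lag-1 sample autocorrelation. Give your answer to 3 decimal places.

First differences Δx: -3, 5, -4, 2, -3, 5, -7, 6, -4, 6
Mean of differences = 0.3000
Numerator Σ(Δx_t−Δx̄)(Δx_{t+1}−Δx̄) = -189.0900
Denominator Σ(Δx_t−Δx̄)² = 224.1000
r_1(Δx) = -189.0900 / 224.1000 = -0.844

-0.844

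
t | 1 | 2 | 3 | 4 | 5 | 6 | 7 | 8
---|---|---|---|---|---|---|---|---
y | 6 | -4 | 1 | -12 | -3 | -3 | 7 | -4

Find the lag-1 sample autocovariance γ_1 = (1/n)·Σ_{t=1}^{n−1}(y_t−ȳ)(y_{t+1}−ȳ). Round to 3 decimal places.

Mean ȳ = (6 − 4 + 1 − 12 − 3 − 3 + 7 − 4)/8 = -1.5000
Σ_{t=1}^{7}(y_t−ȳ)(y_{t+1}−ȳ) = -67.2500
γ_1 = -67.2500 / 8 = -8.406

-8.406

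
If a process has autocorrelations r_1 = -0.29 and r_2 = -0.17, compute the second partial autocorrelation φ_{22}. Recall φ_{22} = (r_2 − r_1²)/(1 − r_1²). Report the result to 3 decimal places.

-0.277

φ_{22} = (r_2 − r_1²) / (1 − r_1²)
r_1² = (-0.29)² = 0.0841
Numerator = -0.17 − 0.0841 = -0.2541; denominator = 1 − 0.0841 = 0.9159
φ_{22} = -0.2541 / 0.9159 = -0.277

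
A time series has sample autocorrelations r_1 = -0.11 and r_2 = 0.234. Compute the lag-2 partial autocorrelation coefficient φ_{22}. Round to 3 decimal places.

0.225

φ_{22} = (r_2 − r_1²) / (1 − r_1²)
r_1² = (-0.11)² = 0.0121
Numerator = 0.234 − 0.0121 = 0.2219; denominator = 1 − 0.0121 = 0.9879
φ_{22} = 0.2219 / 0.9879 = 0.225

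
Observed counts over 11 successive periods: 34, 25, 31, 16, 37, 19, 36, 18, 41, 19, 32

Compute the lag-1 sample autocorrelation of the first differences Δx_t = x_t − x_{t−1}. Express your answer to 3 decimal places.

First differences Δx: -9, 6, -15, 21, -18, 17, -18, 23, -22, 13
Mean of differences = -0.2000
Numerator Σ(Δx_t−Δx̄)(Δx_{t+1}−Δx̄) = -2656.2400
Denominator Σ(Δx_t−Δx̄)² = 2901.6000
r_1(Δx) = -2656.2400 / 2901.6000 = -0.915

-0.915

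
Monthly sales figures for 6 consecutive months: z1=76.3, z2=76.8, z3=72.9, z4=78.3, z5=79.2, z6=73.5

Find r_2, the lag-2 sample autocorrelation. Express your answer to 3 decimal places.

Mean z̄ = (76.3 + 76.8 + 72.9 + 78.3 + 79.2 + 73.5)/6 = 76.1667
Σ(z_t−z̄)(z_{t+2}−z̄) = (-0.4356) + (1.3511) + (-9.9089) + (-5.6889) = -14.6822
Denominator Σ(z_t−z̄)² = 31.9533
r_2 = -14.6822 / 31.9533 = -0.459

-0.459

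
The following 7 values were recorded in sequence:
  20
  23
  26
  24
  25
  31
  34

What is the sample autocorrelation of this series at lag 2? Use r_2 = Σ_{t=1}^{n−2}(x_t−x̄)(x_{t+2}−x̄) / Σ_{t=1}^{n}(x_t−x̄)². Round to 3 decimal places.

-0.084

Mean x̄ = (20 + 23 + 26 + 24 + 25 + 31 + 34)/7 = 26.1429
Σ(x_t−x̄)(x_{t+2}−x̄) = (0.8776) + (6.7347) + (0.1633) + (-10.4082) + (-8.9796) = -11.6122
Denominator Σ(x_t−x̄)² = 138.8571
r_2 = -11.6122 / 138.8571 = -0.084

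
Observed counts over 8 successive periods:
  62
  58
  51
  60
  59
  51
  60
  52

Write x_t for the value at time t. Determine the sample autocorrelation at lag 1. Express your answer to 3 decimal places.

Mean x̄ = (62 + 58 + 51 + 60 + 59 + 51 + 60 + 52)/8 = 56.6250
Deviations from mean: 5.3750, 1.3750, -5.6250, 3.3750, 2.3750, -5.6250, 3.3750, -4.6250
Numerator Σ_{t=1}^{7}(x_t−x̄)(x_{t+1}−x̄) = -59.2656
Denominator Σ(x_t−x̄)² = 143.8750
r_1 = -59.2656 / 143.8750 = -0.412

-0.412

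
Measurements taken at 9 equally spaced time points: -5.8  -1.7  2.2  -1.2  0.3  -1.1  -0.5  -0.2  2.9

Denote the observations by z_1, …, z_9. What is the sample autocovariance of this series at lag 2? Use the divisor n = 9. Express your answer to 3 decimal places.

Mean z̄ = (-5.8 − 1.7 + 2.2 − 1.2 + 0.3 − 1.1 − 0.5 − 0.2 + 2.9)/9 = -0.5667
Σ_{t=1}^{7}(z_t−z̄)(z_{t+2}−z̄) = -10.9322
γ_2 = -10.9322 / 9 = -1.215

-1.215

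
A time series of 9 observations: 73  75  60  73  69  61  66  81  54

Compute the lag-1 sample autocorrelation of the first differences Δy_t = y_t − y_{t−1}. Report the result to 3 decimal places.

First differences Δy: 2, -15, 13, -4, -8, 5, 15, -27
Mean of differences = -2.3750
Numerator Σ(Δy_t−Δȳ)(Δy_{t+1}−Δȳ) = -606.3906
Denominator Σ(Δy_t−Δȳ)² = 1411.8750
r_1(Δy) = -606.3906 / 1411.8750 = -0.429

-0.429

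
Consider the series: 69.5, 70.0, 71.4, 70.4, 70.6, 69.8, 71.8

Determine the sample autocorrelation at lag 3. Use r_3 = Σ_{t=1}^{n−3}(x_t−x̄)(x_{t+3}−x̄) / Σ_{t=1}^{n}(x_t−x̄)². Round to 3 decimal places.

Mean x̄ = (69.5 + 70.0 + 71.4 + 70.4 + 70.6 + 69.8 + 71.8)/7 = 70.5000
Σ(x_t−x̄)(x_{t+3}−x̄) = (0.1000) + (-0.0500) + (-0.6300) + (-0.1300) = -0.7100
Denominator Σ(x_t−x̄)² = 4.2600
r_3 = -0.7100 / 4.2600 = -0.167

-0.167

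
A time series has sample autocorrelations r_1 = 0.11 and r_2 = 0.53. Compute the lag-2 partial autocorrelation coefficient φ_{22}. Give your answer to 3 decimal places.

φ_{22} = (r_2 − r_1²) / (1 − r_1²)
r_1² = (0.11)² = 0.0121
Numerator = 0.53 − 0.0121 = 0.5179; denominator = 1 − 0.0121 = 0.9879
φ_{22} = 0.5179 / 0.9879 = 0.524

0.524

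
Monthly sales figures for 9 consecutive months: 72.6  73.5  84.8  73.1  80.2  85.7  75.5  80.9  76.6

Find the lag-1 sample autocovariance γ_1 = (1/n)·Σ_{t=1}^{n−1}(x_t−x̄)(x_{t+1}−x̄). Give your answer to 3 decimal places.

Mean x̄ = (72.6 + 73.5 + 84.8 + 73.1 + 80.2 + 85.7 + 75.5 + 80.9 + 76.6)/9 = 78.1000
Σ_{t=1}^{8}(x_t−x̄)(x_{t+1}−x̄) = -64.8000
γ_1 = -64.8000 / 9 = -7.200

-7.200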